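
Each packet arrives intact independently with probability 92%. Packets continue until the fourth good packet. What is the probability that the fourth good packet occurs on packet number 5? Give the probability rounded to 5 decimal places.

0.22925

Y = trial on which the fourth success occurs; negative binomial, r=4, p=0.92.
P(Y=5) = C(4,3) · p^4 · (1−p)^1
= 4 · 0.71639 · 0.08 = 0.2292457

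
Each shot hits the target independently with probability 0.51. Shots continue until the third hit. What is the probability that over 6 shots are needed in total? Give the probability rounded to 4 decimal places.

0.3252

Needing more than 6 shots ⇔ fewer than 3 successes in the first 6. With X ~ Binomial(6, 0.51), P(Y > 6) = P(X ≤ 2).
  k=0: C(6,0)·0.51^0·0.49^6 = 0.013841
  k=1: C(6,1)·0.51^1·0.49^5 = 0.086437
  k=2: C(6,2)·0.51^2·0.49^4 = 0.224914
P(X ≤ 2) = 0.325192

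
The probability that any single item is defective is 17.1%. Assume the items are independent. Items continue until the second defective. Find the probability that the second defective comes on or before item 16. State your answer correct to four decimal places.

Finishing within 16 items ⇔ at least 2 successes in the first 16. With X ~ Binomial(16, 0.171), P(Y ≤ 16) = 1 − P(X ≤ 1).
  k=0: C(16,0)·0.171^0·0.829^16 = 0.049759
  k=1: C(16,1)·0.171^1·0.829^15 = 0.164223
1 − 0.213982 = 0.786018

0.7860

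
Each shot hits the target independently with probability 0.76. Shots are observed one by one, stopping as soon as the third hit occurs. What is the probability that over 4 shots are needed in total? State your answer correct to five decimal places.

0.24496

Needing more than 4 shots ⇔ fewer than 3 successes in the first 4. With X ~ Binomial(4, 0.76), P(Y > 4) = P(X ≤ 2).
  k=0: C(4,0)·0.76^0·0.24^4 = 0.0033178
  k=1: C(4,1)·0.76^1·0.24^3 = 0.0420250
  k=2: C(4,2)·0.76^2·0.24^2 = 0.1996186
P(X ≤ 2) = 0.2449613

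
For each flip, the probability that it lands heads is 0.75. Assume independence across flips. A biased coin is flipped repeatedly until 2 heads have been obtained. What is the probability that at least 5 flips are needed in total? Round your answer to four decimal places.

Needing more than 4 flips ⇔ fewer than 2 successes in the first 4. With X ~ Binomial(4, 0.75), P(Y > 4) = P(X ≤ 1).
  k=0: C(4,0)·0.75^0·0.25^4 = 0.003906
  k=1: C(4,1)·0.75^1·0.25^3 = 0.046875
P(X ≤ 1) = 0.050781

0.0508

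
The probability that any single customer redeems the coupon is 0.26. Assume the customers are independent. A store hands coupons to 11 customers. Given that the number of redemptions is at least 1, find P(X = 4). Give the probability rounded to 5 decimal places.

X ~ Binomial(11, 0.26). Want P(X=4 | X≥1) = P(X=4) / P(X≥1).
P(X=4) = C(11,4)·0.26^4·0.74^7 = 0.1832438
P(X≥1) = 1 − 0.0364375 = 0.9635625
Ratio = 0.1832438 / 0.9635625 = 0.1901733

0.19017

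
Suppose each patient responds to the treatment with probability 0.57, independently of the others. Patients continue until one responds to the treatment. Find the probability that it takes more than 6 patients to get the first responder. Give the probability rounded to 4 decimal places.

0.0063

Y = number of patients to the first success; geometric, p = 0.57.
P(Y > 6) = P(first 6 all fail) = (1−p)^6 = 0.006321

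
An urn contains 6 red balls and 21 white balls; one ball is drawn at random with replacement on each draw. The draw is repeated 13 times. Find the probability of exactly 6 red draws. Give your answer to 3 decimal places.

0.036

X ~ Binomial(n=13, p=0.222222).
P(X=6) = C(13,6) · p^6 · (1−p)^7
= 1716 · 0.00012043 · 0.17218 = 0.03558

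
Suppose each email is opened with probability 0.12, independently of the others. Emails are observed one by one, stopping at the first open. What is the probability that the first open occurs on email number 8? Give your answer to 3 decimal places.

Geometric (trials to first success), p = 0.12.
P(Y = 8) = (1−p)^7 · p = 0.40868 · 0.12 = 0.04904

0.049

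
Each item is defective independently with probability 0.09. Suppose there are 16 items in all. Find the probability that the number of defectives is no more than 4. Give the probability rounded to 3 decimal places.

X ~ Binomial(16, 0.09); P(X ≤ 4) = Σ C(16,k) p^k (1−p)^(16−k) over k:
  k=0: C(16,0)·0.09^0·0.91^16 = 0.22114
  k=1: C(16,1)·0.09^1·0.91^15 = 0.34993
  k=2: C(16,2)·0.09^2·0.91^14 = 0.25956
  k=3: C(16,3)·0.09^3·0.91^13 = 0.11980
  k=4: C(16,4)·0.09^4·0.91^12 = 0.03851
Total = 0.98894

0.989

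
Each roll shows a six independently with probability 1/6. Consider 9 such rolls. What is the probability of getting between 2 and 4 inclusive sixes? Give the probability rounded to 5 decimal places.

X ~ Binomial(9, 0.166667); P(2 ≤ X ≤ 4) = Σ C(9,k) p^k (1−p)^(9−k) over k:
  k=2: C(9,2)·0.166667^2·0.833333^7 = 0.2790816
  k=3: C(9,3)·0.166667^3·0.833333^6 = 0.1302381
  k=4: C(9,4)·0.166667^4·0.833333^5 = 0.0390714
Total = 0.4483912

0.44839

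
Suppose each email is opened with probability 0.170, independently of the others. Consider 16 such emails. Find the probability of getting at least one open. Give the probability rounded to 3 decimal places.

0.949

P(at least one) = 1 − P(none) = 1 − (1 − 0.17)^16
= 1 − 0.05073 = 0.94927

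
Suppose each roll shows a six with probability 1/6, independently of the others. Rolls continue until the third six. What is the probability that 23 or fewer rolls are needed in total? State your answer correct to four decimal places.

0.7627

Finishing within 23 rolls ⇔ at least 3 successes in the first 23. With X ~ Binomial(23, 0.166667), P(Y ≤ 23) = 1 − P(X ≤ 2).
  k=0: C(23,0)·0.166667^0·0.833333^23 = 0.015095
  k=1: C(23,1)·0.166667^1·0.833333^22 = 0.069437
  k=2: C(23,2)·0.166667^2·0.833333^21 = 0.152761
1 − 0.237292 = 0.762708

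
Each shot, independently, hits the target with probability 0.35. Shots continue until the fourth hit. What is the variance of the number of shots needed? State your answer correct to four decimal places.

21.2245

Y = total shots until the fourth success; negative binomial with r=4, p=0.35.
Var(Y) = r(1−p)/p² = 4·0.65 / 0.35² = 21.224490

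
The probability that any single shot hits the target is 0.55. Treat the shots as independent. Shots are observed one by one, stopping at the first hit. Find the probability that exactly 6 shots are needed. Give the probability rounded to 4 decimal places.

Geometric (trials to first success), p = 0.55.
P(Y = 6) = (1−p)^5 · p = 0.018453 · 0.55 = 0.010149

0.0101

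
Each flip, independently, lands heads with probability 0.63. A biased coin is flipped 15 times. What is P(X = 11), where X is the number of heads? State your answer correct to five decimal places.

X ~ Binomial(n=15, p=0.63).
P(X=11) = C(15,11) · p^11 · (1−p)^4
= 1365 · 0.0062051 · 0.018742 = 0.1587397

0.15874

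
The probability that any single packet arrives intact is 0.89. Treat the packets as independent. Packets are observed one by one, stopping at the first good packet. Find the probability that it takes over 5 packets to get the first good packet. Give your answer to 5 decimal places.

Y = number of packets to the first success; geometric, p = 0.89.
P(Y > 5) = P(first 5 all fail) = (1−p)^5 = 0.0000161

0.00002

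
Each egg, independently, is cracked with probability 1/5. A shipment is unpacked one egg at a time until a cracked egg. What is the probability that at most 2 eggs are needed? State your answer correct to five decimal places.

Y = number of eggs to the first success; geometric, p = 0.20.
P(Y ≤ 2) = 1 − (1−p)^2 = 1 − 0.6400000 = 0.3600000

0.36000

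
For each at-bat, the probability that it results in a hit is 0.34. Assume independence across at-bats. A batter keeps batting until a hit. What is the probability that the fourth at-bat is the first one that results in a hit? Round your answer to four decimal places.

0.0977

Geometric (trials to first success), p = 0.34.
P(Y = 4) = (1−p)^3 · p = 0.2875 · 0.34 = 0.097749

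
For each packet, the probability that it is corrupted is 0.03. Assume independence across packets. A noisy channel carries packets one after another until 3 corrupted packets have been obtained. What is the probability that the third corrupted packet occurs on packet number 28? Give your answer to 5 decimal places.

Y = trial on which the third success occurs; negative binomial, r=3, p=0.03.
P(Y=28) = C(27,2) · p^3 · (1−p)^25
= 351 · 2.7e-05 · 0.46697 = 0.0044255

0.00443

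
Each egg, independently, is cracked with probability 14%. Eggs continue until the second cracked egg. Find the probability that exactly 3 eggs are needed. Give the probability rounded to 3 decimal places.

Y = trial on which the second success occurs; negative binomial, r=2, p=0.14.
P(Y=3) = C(2,1) · p^2 · (1−p)^1
= 2 · 0.0196 · 0.86 = 0.03371

0.034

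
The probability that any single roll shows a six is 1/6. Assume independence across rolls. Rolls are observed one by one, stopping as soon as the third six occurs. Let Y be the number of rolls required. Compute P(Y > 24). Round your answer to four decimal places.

0.2118

Needing more than 24 rolls ⇔ fewer than 3 successes in the first 24. With X ~ Binomial(24, 0.166667), P(Y > 24) = P(X ≤ 2).
  k=0: C(24,0)·0.166667^0·0.833333^24 = 0.012579
  k=1: C(24,1)·0.166667^1·0.833333^23 = 0.060380
  k=2: C(24,2)·0.166667^2·0.833333^22 = 0.138873
P(X ≤ 2) = 0.211832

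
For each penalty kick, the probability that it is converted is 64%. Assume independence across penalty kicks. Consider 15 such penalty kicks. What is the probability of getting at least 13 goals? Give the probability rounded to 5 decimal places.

X ~ Binomial(15, 0.64); P(X ≥ 13) = Σ C(15,k) p^k (1−p)^(15−k) over k:
  k=13: C(15,13)·0.64^13·0.36^2 = 0.0411277
  k=14: C(15,14)·0.64^14·0.36^1 = 0.0104451
  k=15: C(15,15)·0.64^15·0.36^0 = 0.0012379
Total = 0.0528107

0.05281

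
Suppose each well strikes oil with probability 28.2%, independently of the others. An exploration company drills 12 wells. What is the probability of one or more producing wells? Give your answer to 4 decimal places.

0.9812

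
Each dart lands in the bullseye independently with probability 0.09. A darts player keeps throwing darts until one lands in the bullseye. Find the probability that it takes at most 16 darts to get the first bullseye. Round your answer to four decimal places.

Y = number of darts to the first success; geometric, p = 0.09.
P(Y ≤ 16) = 1 − (1−p)^16 = 1 − 0.221137 = 0.778863

0.7789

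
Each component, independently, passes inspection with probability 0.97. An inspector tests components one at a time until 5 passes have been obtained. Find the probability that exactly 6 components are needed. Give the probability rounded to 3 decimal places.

Y = trial on which the fifth success occurs; negative binomial, r=5, p=0.97.
P(Y=6) = C(5,4) · p^5 · (1−p)^1
= 5 · 0.85873 · 0.03 = 0.12881

0.129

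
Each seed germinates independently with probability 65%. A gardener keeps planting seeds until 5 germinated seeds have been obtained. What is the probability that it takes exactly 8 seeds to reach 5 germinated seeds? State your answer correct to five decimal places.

Y = trial on which the fifth success occurs; negative binomial, r=5, p=0.65.
P(Y=8) = C(7,4) · p^5 · (1−p)^3
= 35 · 0.11603 · 0.042875 = 0.1741161

0.17412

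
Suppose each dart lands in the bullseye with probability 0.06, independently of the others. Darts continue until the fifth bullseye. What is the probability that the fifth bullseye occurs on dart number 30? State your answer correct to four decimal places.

0.0039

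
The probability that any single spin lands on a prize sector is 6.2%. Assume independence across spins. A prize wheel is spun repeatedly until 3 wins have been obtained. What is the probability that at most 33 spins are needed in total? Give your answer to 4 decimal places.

0.3361

Finishing within 33 spins ⇔ at least 3 successes in the first 33. With X ~ Binomial(33, 0.062), P(Y ≤ 33) = 1 − P(X ≤ 2).
  k=0: C(33,0)·0.062^0·0.938^33 = 0.120974
  k=1: C(33,1)·0.062^1·0.938^32 = 0.263874
  k=2: C(33,2)·0.062^2·0.938^31 = 0.279065
1 − 0.663913 = 0.336087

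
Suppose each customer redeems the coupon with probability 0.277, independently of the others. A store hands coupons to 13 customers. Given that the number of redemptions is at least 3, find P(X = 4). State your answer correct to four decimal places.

0.3059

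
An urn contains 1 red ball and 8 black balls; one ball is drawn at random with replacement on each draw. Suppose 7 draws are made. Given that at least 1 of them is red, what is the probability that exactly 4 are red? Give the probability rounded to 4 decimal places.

X ~ Binomial(7, 0.111111). Want P(X=4 | X≥1) = P(X=4) / P(X≥1).
P(X=4) = C(7,4)·0.111111^4·0.888889^3 = 0.003747
P(X≥1) = 1 − 0.438462 = 0.561538
Ratio = 0.003747 / 0.561538 = 0.006672

0.0067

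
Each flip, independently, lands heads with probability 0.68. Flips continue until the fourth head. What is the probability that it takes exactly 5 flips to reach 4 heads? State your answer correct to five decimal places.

0.27368

Y = trial on which the fourth success occurs; negative binomial, r=4, p=0.68.
P(Y=5) = C(4,3) · p^4 · (1−p)^1
= 4 · 0.21381 · 0.32 = 0.2736816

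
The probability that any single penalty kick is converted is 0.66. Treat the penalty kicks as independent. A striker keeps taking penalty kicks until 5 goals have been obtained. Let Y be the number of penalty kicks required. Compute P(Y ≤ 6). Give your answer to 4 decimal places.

Finishing within 6 penalty kicks ⇔ at least 5 successes in the first 6. With X ~ Binomial(6, 0.66), P(Y ≤ 6) = 1 − P(X ≤ 4).
  k=0: C(6,0)·0.66^0·0.34^6 = 0.001545
  k=1: C(6,1)·0.66^1·0.34^5 = 0.017992
  k=2: C(6,2)·0.66^2·0.34^4 = 0.087316
  k=3: C(6,3)·0.66^3·0.34^3 = 0.225995
  k=4: C(6,4)·0.66^4·0.34^2 = 0.329022
1 − 0.661870 = 0.338130

0.3381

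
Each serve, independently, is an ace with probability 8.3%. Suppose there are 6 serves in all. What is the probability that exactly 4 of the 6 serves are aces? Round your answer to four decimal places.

X ~ Binomial(n=6, p=0.083).
P(X=4) = C(6,4) · p^4 · (1−p)^2
= 15 · 4.7458e-05 · 0.84089 = 0.000599

0.0006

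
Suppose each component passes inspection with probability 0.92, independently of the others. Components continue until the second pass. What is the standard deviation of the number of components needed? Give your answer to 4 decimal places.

Y = total components until the second success; negative binomial with r=2, p=0.92.
SD(Y) = √[r(1−p)/p²] = √(0.189036) = 0.434783

0.4348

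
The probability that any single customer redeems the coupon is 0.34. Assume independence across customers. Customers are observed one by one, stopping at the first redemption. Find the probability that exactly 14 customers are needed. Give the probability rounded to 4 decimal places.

0.0015

Geometric (trials to first success), p = 0.34.
P(Y = 14) = (1−p)^13 · p = 0.0045089 · 0.34 = 0.001533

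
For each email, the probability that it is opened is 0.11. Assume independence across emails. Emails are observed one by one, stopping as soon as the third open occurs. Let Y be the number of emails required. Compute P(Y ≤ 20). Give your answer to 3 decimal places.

0.380

Finishing within 20 emails ⇔ at least 3 successes in the first 20. With X ~ Binomial(20, 0.11), P(Y ≤ 20) = 1 − P(X ≤ 2).
  k=0: C(20,0)·0.11^0·0.89^20 = 0.09723
  k=1: C(20,1)·0.11^1·0.89^19 = 0.24034
  k=2: C(20,2)·0.11^2·0.89^18 = 0.28220
1 − 0.61978 = 0.38022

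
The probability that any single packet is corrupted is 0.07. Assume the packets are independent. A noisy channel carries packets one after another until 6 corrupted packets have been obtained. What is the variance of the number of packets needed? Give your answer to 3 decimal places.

Y = total packets until the sixth success; negative binomial with r=6, p=0.07.
Var(Y) = r(1−p)/p² = 6·0.93 / 0.07² = 1138.77551

1138.776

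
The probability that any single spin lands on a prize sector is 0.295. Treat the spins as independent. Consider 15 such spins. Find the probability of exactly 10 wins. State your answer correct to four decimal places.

X ~ Binomial(n=15, p=0.295).
P(X=10) = C(15,10) · p^10 · (1−p)^5
= 3003 · 4.9914e-06 · 0.17416 = 0.002610

0.0026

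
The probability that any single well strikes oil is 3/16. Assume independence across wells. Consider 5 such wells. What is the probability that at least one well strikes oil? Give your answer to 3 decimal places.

0.646

P(at least one) = 1 − P(none) = 1 − (1 − 0.1875)^5
= 1 − 0.35409 = 0.64591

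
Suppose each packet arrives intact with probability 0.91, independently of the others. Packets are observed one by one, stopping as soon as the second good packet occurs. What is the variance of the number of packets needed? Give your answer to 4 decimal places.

Y = total packets until the second success; negative binomial with r=2, p=0.91.
Var(Y) = r(1−p)/p² = 2·0.09 / 0.91² = 0.217365

0.2174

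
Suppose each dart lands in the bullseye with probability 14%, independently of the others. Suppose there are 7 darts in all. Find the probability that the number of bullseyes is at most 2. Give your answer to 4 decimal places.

X ~ Binomial(7, 0.14); P(X ≤ 2) = Σ C(7,k) p^k (1−p)^(7−k) over k:
  k=0: C(7,0)·0.14^0·0.86^7 = 0.347928
  k=1: C(7,1)·0.14^1·0.86^6 = 0.396476
  k=2: C(7,2)·0.14^2·0.86^5 = 0.193628
Total = 0.938031

0.9380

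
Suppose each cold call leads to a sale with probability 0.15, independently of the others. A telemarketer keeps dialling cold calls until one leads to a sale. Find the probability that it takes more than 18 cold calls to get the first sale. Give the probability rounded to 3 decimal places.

0.054

Y = number of cold calls to the first success; geometric, p = 0.15.
P(Y > 18) = P(first 18 all fail) = (1−p)^18 = 0.05365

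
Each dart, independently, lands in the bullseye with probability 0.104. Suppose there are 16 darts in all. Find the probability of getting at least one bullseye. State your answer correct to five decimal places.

P(at least one) = 1 − P(none) = 1 − (1 − 0.104)^16
= 1 − 0.1725552 = 0.8274448

0.82744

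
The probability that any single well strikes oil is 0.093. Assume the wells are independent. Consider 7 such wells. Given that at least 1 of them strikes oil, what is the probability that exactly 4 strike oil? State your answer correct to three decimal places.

X ~ Binomial(7, 0.093). Want P(X=4 | X≥1) = P(X=4) / P(X≥1).
P(X=4) = C(7,4)·0.093^4·0.907^3 = 0.00195
P(X≥1) = 1 − 0.50495 = 0.49505
Ratio = 0.00195 / 0.49505 = 0.00395

0.004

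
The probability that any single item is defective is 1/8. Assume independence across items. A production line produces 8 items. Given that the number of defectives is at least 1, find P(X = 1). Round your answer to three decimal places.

X ~ Binomial(8, 0.125). Want P(X=1 | X≥1) = P(X=1) / P(X≥1).
P(X=1) = C(8,1)·0.125^1·0.875^7 = 0.39270
P(X≥1) = 1 − 0.34361 = 0.65639
Ratio = 0.39270 / 0.65639 = 0.59827

0.598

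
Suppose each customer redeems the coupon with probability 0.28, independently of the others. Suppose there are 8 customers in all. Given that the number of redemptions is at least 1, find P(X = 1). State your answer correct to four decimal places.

0.2422

X ~ Binomial(8, 0.28). Want P(X=1 | X≥1) = P(X=1) / P(X≥1).
P(X=1) = C(8,1)·0.28^1·0.72^7 = 0.224686
P(X≥1) = 1 − 0.072220 = 0.927780
Ratio = 0.224686 / 0.927780 = 0.242176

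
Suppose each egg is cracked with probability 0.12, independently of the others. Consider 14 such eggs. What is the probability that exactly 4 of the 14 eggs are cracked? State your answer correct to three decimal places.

0.058

X ~ Binomial(n=14, p=0.12).
P(X=4) = C(14,4) · p^4 · (1−p)^10
= 1001 · 0.00020736 · 0.2785 = 0.05781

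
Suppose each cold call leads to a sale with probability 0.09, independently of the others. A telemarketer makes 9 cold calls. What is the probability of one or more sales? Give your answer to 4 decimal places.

P(at least one) = 1 − P(none) = 1 − (1 − 0.09)^9
= 1 − 0.427930 = 0.572070

0.5721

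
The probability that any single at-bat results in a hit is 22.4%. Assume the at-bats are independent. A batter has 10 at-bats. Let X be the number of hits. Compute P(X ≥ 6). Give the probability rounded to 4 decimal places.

X ~ Binomial(10, 0.224); P(X ≥ 6) = Σ C(10,k) p^k (1−p)^(10−k) over k:
  k=6: C(10,6)·0.224^6·0.776^4 = 0.009620
  k=7: C(10,7)·0.224^7·0.776^3 = 0.001587
  k=8: C(10,8)·0.224^8·0.776^2 = 0.000172
  k=9: C(10,9)·0.224^9·0.776^1 = 0.000011
  k=10: C(10,10)·0.224^10·0.776^0 = 0.000000
Total = 0.011389

0.0114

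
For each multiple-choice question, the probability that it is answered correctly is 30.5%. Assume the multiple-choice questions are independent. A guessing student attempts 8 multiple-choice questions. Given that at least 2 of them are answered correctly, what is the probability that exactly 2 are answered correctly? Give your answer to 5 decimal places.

X ~ Binomial(8, 0.305). Want P(X=2 | X≥2) = P(X=2) / P(X≥2).
P(X=2) = C(8,2)·0.305^2·0.695^6 = 0.2935395
P(X≥2) = 1 − 0.0544350 − 0.1911100 = 0.7544550
Ratio = 0.2935395 / 0.7544550 = 0.3890749

0.38907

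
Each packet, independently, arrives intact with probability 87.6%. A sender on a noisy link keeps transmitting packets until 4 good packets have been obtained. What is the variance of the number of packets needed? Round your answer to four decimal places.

Y = total packets until the fourth success; negative binomial with r=4, p=0.876.
Var(Y) = r(1−p)/p² = 4·0.124 / 0.876² = 0.646358

0.6464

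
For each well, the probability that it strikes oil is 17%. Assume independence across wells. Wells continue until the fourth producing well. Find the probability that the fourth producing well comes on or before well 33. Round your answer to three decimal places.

0.836

Finishing within 33 wells ⇔ at least 4 successes in the first 33. With X ~ Binomial(33, 0.17), P(Y ≤ 33) = 1 − P(X ≤ 3).
  k=0: C(33,0)·0.17^0·0.83^33 = 0.00214
  k=1: C(33,1)·0.17^1·0.83^32 = 0.01444
  k=2: C(33,2)·0.17^2·0.83^31 = 0.04731
  k=3: C(33,3)·0.17^3·0.83^30 = 0.10013
1 − 0.16401 = 0.83599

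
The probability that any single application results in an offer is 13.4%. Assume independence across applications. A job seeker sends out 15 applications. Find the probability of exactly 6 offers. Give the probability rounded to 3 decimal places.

X ~ Binomial(n=15, p=0.134).
P(X=6) = C(15,6) · p^6 · (1−p)^9
= 5005 · 5.7893e-06 · 0.27394 = 0.00794

0.008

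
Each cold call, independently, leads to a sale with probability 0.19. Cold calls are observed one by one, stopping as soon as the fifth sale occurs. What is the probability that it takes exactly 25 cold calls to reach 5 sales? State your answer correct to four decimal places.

Y = trial on which the fifth success occurs; negative binomial, r=5, p=0.19.
P(Y=25) = C(24,4) · p^5 · (1−p)^20
= 10626 · 0.00024761 · 0.014781 = 0.038890

0.0389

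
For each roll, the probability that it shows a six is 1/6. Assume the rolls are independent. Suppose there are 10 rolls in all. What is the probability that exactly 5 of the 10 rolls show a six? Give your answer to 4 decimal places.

X ~ Binomial(n=10, p=0.166667).
P(X=5) = C(10,5) · p^5 · (1−p)^5
= 252 · 0.0001286 · 0.40188 = 0.013024

0.0130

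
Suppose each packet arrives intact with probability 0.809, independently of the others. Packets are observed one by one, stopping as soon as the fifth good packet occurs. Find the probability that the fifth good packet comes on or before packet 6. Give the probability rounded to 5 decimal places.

0.67747

Finishing within 6 packets ⇔ at least 5 successes in the first 6. With X ~ Binomial(6, 0.809), P(Y ≤ 6) = 1 − P(X ≤ 4).
  k=0: C(6,0)·0.809^0·0.191^6 = 0.0000486
  k=1: C(6,1)·0.809^1·0.191^5 = 0.0012339
  k=2: C(6,2)·0.809^2·0.191^4 = 0.0130654
  k=3: C(6,3)·0.809^3·0.191^3 = 0.0737863
  k=4: C(6,4)·0.809^4·0.191^2 = 0.2343970
1 − 0.3225311 = 0.6774689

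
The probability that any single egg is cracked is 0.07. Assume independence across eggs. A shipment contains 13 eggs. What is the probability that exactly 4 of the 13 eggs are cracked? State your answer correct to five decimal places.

X ~ Binomial(n=13, p=0.07).
P(X=4) = C(13,4) · p^4 · (1−p)^9
= 715 · 2.401e-05 · 0.52041 = 0.0089340

0.00893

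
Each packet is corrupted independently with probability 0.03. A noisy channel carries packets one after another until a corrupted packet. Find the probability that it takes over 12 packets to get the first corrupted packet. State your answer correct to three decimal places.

Y = number of packets to the first success; geometric, p = 0.03.
P(Y > 12) = P(first 12 all fail) = (1−p)^12 = 0.69384

0.694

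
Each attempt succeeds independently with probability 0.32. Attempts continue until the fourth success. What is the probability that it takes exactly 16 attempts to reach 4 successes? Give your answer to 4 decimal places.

Y = trial on which the fourth success occurs; negative binomial, r=4, p=0.32.
P(Y=16) = C(15,3) · p^4 · (1−p)^12
= 455 · 0.010486 · 0.0097748 = 0.046636

0.0466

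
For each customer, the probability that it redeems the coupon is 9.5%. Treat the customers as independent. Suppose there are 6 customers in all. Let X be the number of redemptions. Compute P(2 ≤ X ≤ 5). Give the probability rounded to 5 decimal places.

0.10456

X ~ Binomial(6, 0.095); P(2 ≤ X ≤ 5) = Σ C(6,k) p^k (1−p)^(6−k) over k:
  k=2: C(6,2)·0.095^2·0.905^4 = 0.0908098
  k=3: C(6,3)·0.095^3·0.905^3 = 0.0127100
  k=4: C(6,4)·0.095^4·0.905^2 = 0.0010007
  k=5: C(6,5)·0.095^5·0.905^1 = 0.0000420
Total = 0.1045625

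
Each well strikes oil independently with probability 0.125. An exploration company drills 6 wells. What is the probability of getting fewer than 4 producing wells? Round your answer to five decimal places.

X ~ Binomial(6, 0.125); P(X ≤ 3) = Σ C(6,k) p^k (1−p)^(6−k) over k:
  k=0: C(6,0)·0.125^0·0.875^6 = 0.4487953
  k=1: C(6,1)·0.125^1·0.875^5 = 0.3846817
  k=2: C(6,2)·0.125^2·0.875^4 = 0.1373863
  k=3: C(6,3)·0.125^3·0.875^3 = 0.0261688
Total = 0.9970322

0.99703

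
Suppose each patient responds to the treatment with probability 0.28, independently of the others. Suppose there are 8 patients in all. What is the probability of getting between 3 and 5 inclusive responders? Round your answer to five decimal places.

0.38946

X ~ Binomial(8, 0.28); P(3 ≤ X ≤ 5) = Σ C(8,k) p^k (1−p)^(8−k) over k:
  k=3: C(8,3)·0.28^3·0.72^5 = 0.2378617
  k=4: C(8,4)·0.28^4·0.72^4 = 0.1156272
  k=5: C(8,5)·0.28^5·0.72^3 = 0.0359729
Total = 0.3894619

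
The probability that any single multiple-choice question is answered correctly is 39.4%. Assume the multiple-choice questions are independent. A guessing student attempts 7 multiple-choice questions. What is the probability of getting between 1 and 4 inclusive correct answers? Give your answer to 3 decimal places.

0.879

X ~ Binomial(7, 0.394); P(1 ≤ X ≤ 4) = Σ C(7,k) p^k (1−p)^(7−k) over k:
  k=1: C(7,1)·0.394^1·0.606^6 = 0.13659
  k=2: C(7,2)·0.394^2·0.606^5 = 0.26642
  k=3: C(7,3)·0.394^3·0.606^4 = 0.28870
  k=4: C(7,4)·0.394^4·0.606^3 = 0.18770
Total = 0.87942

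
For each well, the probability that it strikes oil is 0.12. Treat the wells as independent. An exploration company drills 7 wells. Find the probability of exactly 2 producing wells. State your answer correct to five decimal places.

X ~ Binomial(n=7, p=0.12).
P(X=2) = C(7,2) · p^2 · (1−p)^5
= 21 · 0.0144 · 0.52773 = 0.1595861

0.15959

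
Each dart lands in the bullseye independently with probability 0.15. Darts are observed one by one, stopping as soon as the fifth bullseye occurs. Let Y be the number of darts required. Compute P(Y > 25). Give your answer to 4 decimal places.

Needing more than 25 darts ⇔ fewer than 5 successes in the first 25. With X ~ Binomial(25, 0.15), P(Y > 25) = P(X ≤ 4).
  k=0: C(25,0)·0.15^0·0.85^25 = 0.017198
  k=1: C(25,1)·0.15^1·0.85^24 = 0.075873
  k=2: C(25,2)·0.15^2·0.85^23 = 0.160672
  k=3: C(25,3)·0.15^3·0.85^22 = 0.217379
  k=4: C(25,4)·0.15^4·0.85^21 = 0.210986
P(X ≤ 4) = 0.682107

0.6821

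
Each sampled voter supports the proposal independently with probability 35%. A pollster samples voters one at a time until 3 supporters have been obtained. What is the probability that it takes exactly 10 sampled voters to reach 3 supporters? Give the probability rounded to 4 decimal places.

0.0757

Y = trial on which the third success occurs; negative binomial, r=3, p=0.35.
P(Y=10) = C(9,2) · p^3 · (1−p)^7
= 36 · 0.042875 · 0.049022 = 0.075666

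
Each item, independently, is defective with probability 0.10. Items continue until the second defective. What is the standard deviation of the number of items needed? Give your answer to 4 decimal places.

13.4164

Y = total items until the second success; negative binomial with r=2, p=0.10.
SD(Y) = √[r(1−p)/p²] = √(180.000000) = 13.416408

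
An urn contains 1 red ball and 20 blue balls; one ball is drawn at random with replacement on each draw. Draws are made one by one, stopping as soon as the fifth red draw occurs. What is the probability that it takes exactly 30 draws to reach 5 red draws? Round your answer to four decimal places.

0.0017

Y = trial on which the fifth success occurs; negative binomial, r=5, p=0.047619.
P(Y=30) = C(29,4) · p^5 · (1−p)^25
= 23751 · 2.4485e-07 · 0.2953 = 0.001717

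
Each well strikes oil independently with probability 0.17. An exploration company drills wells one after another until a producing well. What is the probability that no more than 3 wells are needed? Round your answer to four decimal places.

0.4282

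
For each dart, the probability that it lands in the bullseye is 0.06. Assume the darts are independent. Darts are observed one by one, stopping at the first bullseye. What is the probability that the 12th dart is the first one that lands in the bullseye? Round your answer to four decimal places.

0.0304

Geometric (trials to first success), p = 0.06.
P(Y = 12) = (1−p)^11 · p = 0.5063 · 0.06 = 0.030378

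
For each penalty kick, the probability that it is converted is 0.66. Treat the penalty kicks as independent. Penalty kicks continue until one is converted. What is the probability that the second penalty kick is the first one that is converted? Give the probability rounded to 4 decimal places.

0.2244

Geometric (trials to first success), p = 0.66.
P(Y = 2) = (1−p)^1 · p = 0.34 · 0.66 = 0.224400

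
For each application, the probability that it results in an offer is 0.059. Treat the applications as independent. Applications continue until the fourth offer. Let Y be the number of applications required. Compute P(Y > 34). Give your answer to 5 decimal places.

Needing more than 34 applications ⇔ fewer than 4 successes in the first 34. With X ~ Binomial(34, 0.059), P(Y > 34) = P(X ≤ 3).
  k=0: C(34,0)·0.059^0·0.941^34 = 0.1264874
  k=1: C(34,1)·0.059^1·0.941^33 = 0.2696426
  k=2: C(34,2)·0.059^2·0.941^32 = 0.2789554
  k=3: C(34,3)·0.059^3·0.941^31 = 0.1865632
P(X ≤ 3) = 0.8616486

0.86165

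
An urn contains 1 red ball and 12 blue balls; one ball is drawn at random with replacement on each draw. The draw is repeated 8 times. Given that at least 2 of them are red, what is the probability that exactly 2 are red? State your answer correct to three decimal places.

0.844

X ~ Binomial(8, 0.076923). Want P(X=2 | X≥2) = P(X=2) / P(X≥2).
P(X=2) = C(8,2)·0.076923^2·0.923077^6 = 0.10249
P(X≥2) = 1 − 0.52711 − 0.35141 = 0.12148
Ratio = 0.10249 / 0.12148 = 0.84371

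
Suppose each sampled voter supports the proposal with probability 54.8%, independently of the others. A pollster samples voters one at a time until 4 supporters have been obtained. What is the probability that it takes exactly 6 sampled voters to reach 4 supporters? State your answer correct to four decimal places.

Y = trial on which the fourth success occurs; negative binomial, r=4, p=0.548.
P(Y=6) = C(5,3) · p^4 · (1−p)^2
= 10 · 0.090182 · 0.2043 = 0.184246

0.1842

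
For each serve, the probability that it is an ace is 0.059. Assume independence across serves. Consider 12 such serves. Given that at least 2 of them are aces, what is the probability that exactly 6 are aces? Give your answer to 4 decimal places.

X ~ Binomial(12, 0.059). Want P(X=6 | X≥2) = P(X=6) / P(X≥2).
P(X=6) = C(12,6)·0.059^6·0.941^6 = 0.000027
P(X≥2) = 1 − 0.482032 − 0.362676 = 0.155292
Ratio = 0.000027 / 0.155292 = 0.000174

0.0002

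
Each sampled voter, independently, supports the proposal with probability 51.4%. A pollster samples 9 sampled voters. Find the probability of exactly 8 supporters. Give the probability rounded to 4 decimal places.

0.0213

X ~ Binomial(n=9, p=0.514).
P(X=8) = C(9,8) · p^8 · (1−p)^1
= 9 · 0.004872 · 0.486 = 0.021310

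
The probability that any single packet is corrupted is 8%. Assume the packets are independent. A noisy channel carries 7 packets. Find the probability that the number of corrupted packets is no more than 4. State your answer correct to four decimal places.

0.9999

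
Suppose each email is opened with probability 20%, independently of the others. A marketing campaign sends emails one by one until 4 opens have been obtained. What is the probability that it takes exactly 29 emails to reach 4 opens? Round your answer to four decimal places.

Y = trial on which the fourth success occurs; negative binomial, r=4, p=0.20.
P(Y=29) = C(28,3) · p^4 · (1−p)^25
= 3276 · 0.0016 · 0.0037779 = 0.019802

0.0198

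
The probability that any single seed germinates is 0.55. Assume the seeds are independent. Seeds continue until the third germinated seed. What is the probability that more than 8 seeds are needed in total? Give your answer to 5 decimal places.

Needing more than 8 seeds ⇔ fewer than 3 successes in the first 8. With X ~ Binomial(8, 0.55), P(Y > 8) = P(X ≤ 2).
  k=0: C(8,0)·0.55^0·0.45^8 = 0.0016815
  k=1: C(8,1)·0.55^1·0.45^7 = 0.0164415
  k=2: C(8,2)·0.55^2·0.45^6 = 0.0703329
P(X ≤ 2) = 0.0884559

0.08846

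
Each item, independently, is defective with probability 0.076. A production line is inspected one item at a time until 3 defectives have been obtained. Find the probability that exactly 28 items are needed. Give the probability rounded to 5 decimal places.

0.02136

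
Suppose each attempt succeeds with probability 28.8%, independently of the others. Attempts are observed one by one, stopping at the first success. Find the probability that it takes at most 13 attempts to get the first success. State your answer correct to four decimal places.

0.9879

Y = number of attempts to the first success; geometric, p = 0.288.
P(Y ≤ 13) = 1 − (1−p)^13 = 1 − 0.012085 = 0.987915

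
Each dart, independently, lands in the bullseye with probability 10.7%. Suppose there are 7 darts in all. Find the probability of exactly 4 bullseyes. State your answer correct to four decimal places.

0.0033

X ~ Binomial(n=7, p=0.107).
P(X=4) = C(7,4) · p^4 · (1−p)^3
= 35 · 0.00013108 · 0.71212 = 0.003267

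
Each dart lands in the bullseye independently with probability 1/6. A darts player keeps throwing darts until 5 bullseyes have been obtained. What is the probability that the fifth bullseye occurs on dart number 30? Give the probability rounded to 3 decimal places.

0.032

Y = trial on which the fifth success occurs; negative binomial, r=5, p=0.166667.
P(Y=30) = C(29,4) · p^5 · (1−p)^25
= 23751 · 0.0001286 · 0.010483 = 0.03202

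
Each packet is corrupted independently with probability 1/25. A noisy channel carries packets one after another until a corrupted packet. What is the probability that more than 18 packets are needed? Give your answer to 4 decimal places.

0.4796

Y = number of packets to the first success; geometric, p = 0.04.
P(Y > 18) = P(first 18 all fail) = (1−p)^18 = 0.479603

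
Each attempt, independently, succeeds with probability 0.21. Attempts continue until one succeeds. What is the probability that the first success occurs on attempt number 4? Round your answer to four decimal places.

0.1035

Geometric (trials to first success), p = 0.21.
P(Y = 4) = (1−p)^3 · p = 0.49304 · 0.21 = 0.103538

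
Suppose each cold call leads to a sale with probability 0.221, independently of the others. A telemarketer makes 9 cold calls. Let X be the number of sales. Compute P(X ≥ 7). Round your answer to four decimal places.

0.0006

X ~ Binomial(9, 0.221); P(X ≥ 7) = Σ C(9,k) p^k (1−p)^(9−k) over k:
  k=7: C(9,7)·0.221^7·0.779^2 = 0.000563
  k=8: C(9,8)·0.221^8·0.779^1 = 0.000040
  k=9: C(9,9)·0.221^9·0.779^0 = 0.000001
Total = 0.000604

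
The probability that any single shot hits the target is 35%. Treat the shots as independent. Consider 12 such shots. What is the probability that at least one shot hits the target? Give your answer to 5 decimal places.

P(at least one) = 1 − P(none) = 1 − (1 − 0.35)^12
= 1 − 0.0056880 = 0.9943120

0.99431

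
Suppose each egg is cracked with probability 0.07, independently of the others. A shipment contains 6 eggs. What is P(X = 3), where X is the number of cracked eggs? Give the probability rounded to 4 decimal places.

0.0055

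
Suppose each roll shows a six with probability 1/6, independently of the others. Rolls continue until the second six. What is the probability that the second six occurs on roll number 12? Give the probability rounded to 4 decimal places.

0.0493

Y = trial on which the second success occurs; negative binomial, r=2, p=0.166667.
P(Y=12) = C(11,1) · p^2 · (1−p)^10
= 11 · 0.027778 · 0.16151 = 0.049349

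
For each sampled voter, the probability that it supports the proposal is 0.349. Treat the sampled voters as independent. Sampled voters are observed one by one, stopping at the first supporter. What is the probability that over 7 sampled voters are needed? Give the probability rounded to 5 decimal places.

0.04955

Y = number of sampled voters to the first success; geometric, p = 0.349.
P(Y > 7) = P(first 7 all fail) = (1−p)^7 = 0.0495527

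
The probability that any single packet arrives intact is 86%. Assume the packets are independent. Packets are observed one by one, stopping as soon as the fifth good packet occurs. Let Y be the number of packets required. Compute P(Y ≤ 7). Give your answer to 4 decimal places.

Finishing within 7 packets ⇔ at least 5 successes in the first 7. With X ~ Binomial(7, 0.86), P(Y ≤ 7) = 1 − P(X ≤ 4).
  k=0: C(7,0)·0.86^0·0.14^7 = 0.000001
  k=1: C(7,1)·0.86^1·0.14^6 = 0.000045
  k=2: C(7,2)·0.86^2·0.14^5 = 0.000835
  k=3: C(7,3)·0.86^3·0.14^4 = 0.008552
  k=4: C(7,4)·0.86^4·0.14^3 = 0.052535
1 − 0.061969 = 0.938031

0.9380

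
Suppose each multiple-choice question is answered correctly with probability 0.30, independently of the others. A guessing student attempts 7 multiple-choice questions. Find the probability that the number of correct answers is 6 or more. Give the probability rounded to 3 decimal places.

0.004

X ~ Binomial(7, 0.30); P(X ≥ 6) = Σ C(7,k) p^k (1−p)^(7−k) over k:
  k=6: C(7,6)·0.30^6·0.70^1 = 0.00357
  k=7: C(7,7)·0.30^7·0.70^0 = 0.00022
Total = 0.00379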